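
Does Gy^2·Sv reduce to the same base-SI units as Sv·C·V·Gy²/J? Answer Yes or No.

Left side:
  Gy = J/kg (absorbed dose = energy per mass),
      = m²·s⁻².
  So Gy² = m⁴·s⁻⁴.
  Sv = J/kg (equivalent dose = energy per mass),
      = m²·s⁻².
  Combining: Gy²·Sv = (m⁴·s⁻⁴) · (m²·s⁻²) = m⁶·s⁻⁶.
Right side:
  Sv = J/kg (equivalent dose = energy per mass),
      = m²·s⁻².
  J = N·m (work = force × distance),
      = kg·m²·s⁻².
  So J⁻¹ = kg⁻¹·m⁻²·s².
  C = A·s = s·A (charge = current × time).
  V = W/A (potential = power per current),
      = kg·m²·s⁻³·A⁻¹.
  Gy = J/kg (absorbed dose = energy per mass),
      = m²·s⁻².
  So Gy² = m⁴·s⁻⁴.
  Combining: Sv·J⁻¹·C·V·Gy² = (m²·s⁻²) · (kg⁻¹·m⁻²·s²) · (s·A) · (kg·m²·s⁻³·A⁻¹) · (m⁴·s⁻⁴) = m⁶·s⁻⁶.
Both reduce to m⁶·s⁻⁶.

Yes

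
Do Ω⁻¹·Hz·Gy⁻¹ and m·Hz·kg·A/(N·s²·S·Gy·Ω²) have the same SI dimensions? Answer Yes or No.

No

Left side:
  Ω = V/A (resistance = voltage per current),
      = kg·m²·s⁻³·A⁻².
  So Ω⁻¹ = kg⁻¹·m⁻²·s³·A².
  Hz = 1/s = s⁻¹ (frequency is cycles per second).
  Gy = J/kg (absorbed dose = energy per mass),
      = m²·s⁻².
  So Gy⁻¹ = m⁻²·s².
  Combining: Ω⁻¹·Hz·Gy⁻¹ = (kg⁻¹·m⁻²·s³·A²) · s⁻¹ · (m⁻²·s²) = kg⁻¹·m⁻⁴·s⁴·A².
Right side:
  N = kg·m/s² = kg·m·s⁻² (force = mass × acceleration).
  So N⁻¹ = kg⁻¹·m⁻¹·s².
  Hz = 1/s = s⁻¹ (frequency is cycles per second).
  S = 1/Ω (conductance is reciprocal resistance),
      = kg⁻¹·m⁻²·s³·A².
  So S⁻¹ = kg·m²·s⁻³·A⁻².
  Gy = J/kg (absorbed dose = energy per mass),
      = m²·s⁻².
  So Gy⁻¹ = m⁻²·s².
  Ω = V/A (resistance = voltage per current),
      = kg·m²·s⁻³·A⁻².
  So Ω⁻² = kg⁻²·m⁻⁴·s⁶·A⁴.
  Combining: N⁻¹·m·Hz·s⁻²·S⁻¹·Gy⁻¹·Ω⁻²·kg·A = (kg⁻¹·m⁻¹·s²) · m · s⁻¹ · s⁻² · (kg·m²·s⁻³·A⁻²) · (m⁻²·s²) · (kg⁻²·m⁻⁴·s⁶·A⁴) · kg · A = kg⁻¹·m⁻⁴·s⁴·A³.
Left is kg⁻¹·m⁻⁴·s⁴·A²; right is kg⁻¹·m⁻⁴·s⁴·A³ — different.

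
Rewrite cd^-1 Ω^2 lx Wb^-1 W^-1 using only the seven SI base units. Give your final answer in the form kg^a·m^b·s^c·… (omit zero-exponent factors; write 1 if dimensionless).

Ω = V/A (resistance = voltage per current),
    = kg·m²·s⁻³·A⁻².
So Ω² = kg²·m⁴·s⁻⁶·A⁻⁴.
lx = lm/m² (illuminance = luminous flux per area),
    = m⁻²·cd.
Wb = V·s (flux: a volt is a weber per second),
    = kg·m²·s⁻²·A⁻¹.
So Wb⁻¹ = kg⁻¹·m⁻²·s²·A.
W = J/s (power = energy per time),
    = kg·m²·s⁻³.
So W⁻¹ = kg⁻¹·m⁻²·s³.
Combining: cd⁻¹·Ω²·lx·Wb⁻¹·W⁻¹ = cd⁻¹ · (kg²·m⁴·s⁻⁶·A⁻⁴) · (m⁻²·cd) · (kg⁻¹·m⁻²·s²·A) · (kg⁻¹·m⁻²·s³) = m⁻²·s⁻¹·A⁻³.

m⁻²·s⁻¹·A⁻³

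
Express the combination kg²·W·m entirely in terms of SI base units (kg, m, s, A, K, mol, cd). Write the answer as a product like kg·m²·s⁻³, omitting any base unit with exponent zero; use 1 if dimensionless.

kg³·m³·s⁻³

W = J/s (power = energy per time),
    = kg·m²·s⁻³.
Combining: kg²·W·m = kg² · (kg·m²·s⁻³) · m = kg³·m³·s⁻³.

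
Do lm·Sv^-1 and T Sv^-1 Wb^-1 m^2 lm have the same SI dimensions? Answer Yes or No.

Yes

Left side:
  lm = cd.
  Sv = m²·s⁻².
  So Sv⁻¹ = m⁻²·s².
  Combining: lm·Sv⁻¹ = cd · (m⁻²·s²) = m⁻²·s²·cd.
Right side:
  T = Wb/m² (flux density = flux per area),
      = kg·s⁻²·A⁻¹.
  Sv = J/kg (equivalent dose = energy per mass),
      = m²·s⁻².
  So Sv⁻¹ = m⁻²·s².
  Wb = V·s (flux: a volt is a weber per second),
      = kg·m²·s⁻²·A⁻¹.
  So Wb⁻¹ = kg⁻¹·m⁻²·s²·A.
  lm = cd·sr = cd (luminous flux; sr is dimensionless).
  Combining: T·Sv⁻¹·Wb⁻¹·m²·lm = (kg·s⁻²·A⁻¹) · (m⁻²·s²) · (kg⁻¹·m⁻²·s²·A) · m² · cd = m⁻²·s²·cd.
Both reduce to m⁻²·s²·cd.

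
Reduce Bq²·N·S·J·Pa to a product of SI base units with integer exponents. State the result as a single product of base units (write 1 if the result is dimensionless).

Bq = 1/s = s⁻¹ (activity is decays per second).
So Bq² = s⁻².
N = kg·m/s² = kg·m·s⁻² (force = mass × acceleration).
S = 1/Ω (conductance is reciprocal resistance),
    = kg⁻¹·m⁻²·s³·A².
J = N·m (work = force × distance),
    = kg·m²·s⁻².
Pa = N/m² (pressure = force per area),
    = kg·m⁻¹·s⁻².
Combining: Bq²·N·S·J·Pa = s⁻² · (kg·m·s⁻²) · (kg⁻¹·m⁻²·s³·A²) · (kg·m²·s⁻²) · (kg·m⁻¹·s⁻²) = kg²·s⁻⁵·A².

kg²·s⁻⁵·A²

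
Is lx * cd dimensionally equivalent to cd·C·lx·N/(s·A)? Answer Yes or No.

No

Left side:
  lx = lm/m² (illuminance = luminous flux per area),
      = m⁻²·cd.
  Combining: lx·cd = (m⁻²·cd) · cd = m⁻²·cd².
Right side:
  C = s·A.
  lx = m⁻²·cd.
  N = kg·m·s⁻².
  Combining: cd·C·s⁻¹·lx·N·A⁻¹ = cd · (s·A) · s⁻¹ · (m⁻²·cd) · (kg·m·s⁻²) · A⁻¹ = kg·m⁻¹·s⁻²·cd².
Left is m⁻²·cd²; right is kg·m⁻¹·s⁻²·cd² — different.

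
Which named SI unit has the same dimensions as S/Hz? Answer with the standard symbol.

Hz = 1/s = s⁻¹ (frequency is cycles per second).
So Hz⁻¹ = s.
S = 1/Ω (conductance is reciprocal resistance),
    = kg⁻¹·m⁻²·s³·A².
Combining: Hz⁻¹·S = s · (kg⁻¹·m⁻²·s³·A²) = kg⁻¹·m⁻²·s⁴·A².
kg⁻¹·m⁻²·s⁴·A² is the base-SI form of the farad.

F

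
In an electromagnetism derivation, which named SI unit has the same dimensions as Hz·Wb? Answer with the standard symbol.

V

Hz = s⁻¹.
Wb = kg·m²·s⁻²·A⁻¹.
Combining: Hz·Wb = s⁻¹ · (kg·m²·s⁻²·A⁻¹) = kg·m²·s⁻³·A⁻¹.
kg·m²·s⁻³·A⁻¹ is the base-SI form of the volt.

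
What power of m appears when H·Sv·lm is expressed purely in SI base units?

4

H = Wb/A (inductance = flux per current),
    = kg·m²·s⁻²·A⁻².
Sv = J/kg (equivalent dose = energy per mass),
    = m²·s⁻².
lm = cd·sr = cd (luminous flux; sr is dimensionless).
Combining: H·Sv·lm = (kg·m²·s⁻²·A⁻²) · (m²·s⁻²) · cd = kg·m⁴·s⁻⁴·A⁻²·cd.
The exponent of m is 4.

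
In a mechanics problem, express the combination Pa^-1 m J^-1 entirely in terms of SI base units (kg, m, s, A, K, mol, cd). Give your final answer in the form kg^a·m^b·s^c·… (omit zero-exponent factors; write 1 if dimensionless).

kg⁻²·s⁴

Pa = N/m² (pressure = force per area),
    = kg·m⁻¹·s⁻².
So Pa⁻¹ = kg⁻¹·m·s².
J = N·m (work = force × distance),
    = kg·m²·s⁻².
So J⁻¹ = kg⁻¹·m⁻²·s².
Combining: Pa⁻¹·m·J⁻¹ = (kg⁻¹·m·s²) · m · (kg⁻¹·m⁻²·s²) = kg⁻²·s⁴.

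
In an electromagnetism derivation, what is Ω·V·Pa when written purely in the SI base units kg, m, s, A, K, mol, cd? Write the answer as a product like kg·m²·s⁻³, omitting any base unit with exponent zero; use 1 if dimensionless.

kg³·m³·s⁻⁸·A⁻³

Ω = kg·m²·s⁻³·A⁻².
V = kg·m²·s⁻³·A⁻¹.
Pa = kg·m⁻¹·s⁻².
Combining: Ω·V·Pa = (kg·m²·s⁻³·A⁻²) · (kg·m²·s⁻³·A⁻¹) · (kg·m⁻¹·s⁻²) = kg³·m³·s⁻⁸·A⁻³.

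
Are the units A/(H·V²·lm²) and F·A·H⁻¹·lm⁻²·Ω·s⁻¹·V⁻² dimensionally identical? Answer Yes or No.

Yes

Left side:
  H = Wb/A (inductance = flux per current),
      = kg·m²·s⁻²·A⁻².
  So H⁻¹ = kg⁻¹·m⁻²·s²·A².
  V = W/A (potential = power per current),
      = kg·m²·s⁻³·A⁻¹.
  So V⁻² = kg⁻²·m⁻⁴·s⁶·A².
  lm = cd·sr = cd (luminous flux; sr is dimensionless).
  So lm⁻² = cd⁻².
  Combining: H⁻¹·V⁻²·A·lm⁻² = (kg⁻¹·m⁻²·s²·A²) · (kg⁻²·m⁻⁴·s⁶·A²) · A · cd⁻² = kg⁻³·m⁻⁶·s⁸·A⁵·cd⁻².
Right side:
  F = kg⁻¹·m⁻²·s⁴·A².
  H = kg·m²·s⁻²·A⁻².
  So H⁻¹ = kg⁻¹·m⁻²·s²·A².
  lm = cd.
  So lm⁻² = cd⁻².
  Ω = kg·m²·s⁻³·A⁻².
  V = kg·m²·s⁻³·A⁻¹.
  So V⁻² = kg⁻²·m⁻⁴·s⁶·A².
  Combining: F·A·H⁻¹·lm⁻²·Ω·s⁻¹·V⁻² = (kg⁻¹·m⁻²·s⁴·A²) · A · (kg⁻¹·m⁻²·s²·A²) · cd⁻² · (kg·m²·s⁻³·A⁻²) · s⁻¹ · (kg⁻²·m⁻⁴·s⁶·A²) = kg⁻³·m⁻⁶·s⁸·A⁵·cd⁻².
Both reduce to kg⁻³·m⁻⁶·s⁸·A⁵·cd⁻².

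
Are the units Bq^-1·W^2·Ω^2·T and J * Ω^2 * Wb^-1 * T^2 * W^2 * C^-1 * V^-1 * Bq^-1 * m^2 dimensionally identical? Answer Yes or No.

Yes

Left side:
  Bq = s⁻¹.
  So Bq⁻¹ = s.
  W = kg·m²·s⁻³.
  So W² = kg²·m⁴·s⁻⁶.
  Ω = kg·m²·s⁻³·A⁻².
  So Ω² = kg²·m⁴·s⁻⁶·A⁻⁴.
  T = kg·s⁻²·A⁻¹.
  Combining: Bq⁻¹·W²·Ω²·T = s · (kg²·m⁴·s⁻⁶) · (kg²·m⁴·s⁻⁶·A⁻⁴) · (kg·s⁻²·A⁻¹) = kg⁵·m⁸·s⁻¹³·A⁻⁵.
Right side:
  J = N·m (work = force × distance),
      = kg·m²·s⁻².
  Ω = V/A (resistance = voltage per current),
      = kg·m²·s⁻³·A⁻².
  So Ω² = kg²·m⁴·s⁻⁶·A⁻⁴.
  Wb = V·s (flux: a volt is a weber per second),
      = kg·m²·s⁻²·A⁻¹.
  So Wb⁻¹ = kg⁻¹·m⁻²·s²·A.
  T = Wb/m² (flux density = flux per area),
      = kg·s⁻²·A⁻¹.
  So T² = kg²·s⁻⁴·A⁻².
  W = J/s (power = energy per time),
      = kg·m²·s⁻³.
  So W² = kg²·m⁴·s⁻⁶.
  C = A·s = s·A (charge = current × time).
  So C⁻¹ = s⁻¹·A⁻¹.
  V = W/A (potential = power per current),
      = kg·m²·s⁻³·A⁻¹.
  So V⁻¹ = kg⁻¹·m⁻²·s³·A.
  Bq = 1/s = s⁻¹ (activity is decays per second).
  So Bq⁻¹ = s.
  Combining: J·Ω²·Wb⁻¹·T²·W²·C⁻¹·V⁻¹·Bq⁻¹·m² = (kg·m²·s⁻²) · (kg²·m⁴·s⁻⁶·A⁻⁴) · (kg⁻¹·m⁻²·s²·A) · (kg²·s⁻⁴·A⁻²) · (kg²·m⁴·s⁻⁶) · (s⁻¹·A⁻¹) · (kg⁻¹·m⁻²·s³·A) · s · m² = kg⁵·m⁸·s⁻¹³·A⁻⁵.
Both reduce to kg⁵·m⁸·s⁻¹³·A⁻⁵.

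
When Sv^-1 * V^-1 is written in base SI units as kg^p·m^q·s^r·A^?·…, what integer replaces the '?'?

1

Sv = J/kg (equivalent dose = energy per mass),
    = m²·s⁻².
So Sv⁻¹ = m⁻²·s².
V = W/A (potential = power per current),
    = kg·m²·s⁻³·A⁻¹.
So V⁻¹ = kg⁻¹·m⁻²·s³·A.
Combining: Sv⁻¹·V⁻¹ = (m⁻²·s²) · (kg⁻¹·m⁻²·s³·A) = kg⁻¹·m⁻⁴·s⁵·A.
The exponent of A is 1.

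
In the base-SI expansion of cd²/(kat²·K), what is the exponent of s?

kat = mol/s = s⁻¹·mol (catalytic activity).
So kat⁻² = s²·mol⁻².
Combining: cd²·kat⁻²·K⁻¹ = cd² · (s²·mol⁻²) · K⁻¹ = s²·K⁻¹·mol⁻²·cd².
The exponent of s is 2.

2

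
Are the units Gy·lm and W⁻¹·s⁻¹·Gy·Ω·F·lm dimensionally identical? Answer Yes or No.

No

Left side:
  Gy = J/kg (absorbed dose = energy per mass),
      = m²·s⁻².
  lm = cd·sr = cd (luminous flux; sr is dimensionless).
  Combining: Gy·lm = (m²·s⁻²) · cd = m²·s⁻²·cd.
Right side:
  W = J/s (power = energy per time),
      = kg·m²·s⁻³.
  So W⁻¹ = kg⁻¹·m⁻²·s³.
  Gy = J/kg (absorbed dose = energy per mass),
      = m²·s⁻².
  Ω = V/A (resistance = voltage per current),
      = kg·m²·s⁻³·A⁻².
  F = C/V (capacitance = charge per voltage),
      = A·s/(kg·m²·s⁻³·A⁻¹) (substituting C and V),
      = kg⁻¹·m⁻²·s⁴·A².
  lm = cd·sr = cd (luminous flux; sr is dimensionless).
  Combining: W⁻¹·s⁻¹·Gy·Ω·F·lm = (kg⁻¹·m⁻²·s³) · s⁻¹ · (m²·s⁻²) · (kg·m²·s⁻³·A⁻²) · (kg⁻¹·m⁻²·s⁴·A²) · cd = kg⁻¹·s·cd.
Left is m²·s⁻²·cd; right is kg⁻¹·s·cd — different.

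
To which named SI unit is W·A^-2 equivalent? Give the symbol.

Ω

W = J/s (power = energy per time),
    = kg·m²·s⁻³.
Combining: W·A⁻² = (kg·m²·s⁻³) · A⁻² = kg·m²·s⁻³·A⁻².
kg·m²·s⁻³·A⁻² is the base-SI form of the ohm.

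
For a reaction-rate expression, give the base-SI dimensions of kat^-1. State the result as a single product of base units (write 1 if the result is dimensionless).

s·mol⁻¹

kat = mol/s = s⁻¹·mol (catalytic activity).
So kat⁻¹ = s·mol⁻¹.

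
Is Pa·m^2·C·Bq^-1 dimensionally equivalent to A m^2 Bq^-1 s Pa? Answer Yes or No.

Left side:
  Pa = kg·m⁻¹·s⁻².
  C = s·A.
  Bq = s⁻¹.
  So Bq⁻¹ = s.
  Combining: Pa·m²·C·Bq⁻¹ = (kg·m⁻¹·s⁻²) · m² · (s·A) · s = kg·m·A.
Right side:
  Bq = s⁻¹.
  So Bq⁻¹ = s.
  Pa = kg·m⁻¹·s⁻².
  Combining: A·m²·Bq⁻¹·s·Pa = A · m² · s · s · (kg·m⁻¹·s⁻²) = kg·m·A.
Both reduce to kg·m·A.

Yes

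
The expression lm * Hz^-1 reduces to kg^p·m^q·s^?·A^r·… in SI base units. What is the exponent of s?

lm = cd.
Hz = s⁻¹.
So Hz⁻¹ = s.
Combining: lm·Hz⁻¹ = cd · s = s·cd.
The exponent of s is 1.

1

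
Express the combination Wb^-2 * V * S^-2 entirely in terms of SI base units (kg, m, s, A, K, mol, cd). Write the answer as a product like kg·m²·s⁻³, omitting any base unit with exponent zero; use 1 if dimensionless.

Wb = kg·m²·s⁻²·A⁻¹.
So Wb⁻² = kg⁻²·m⁻⁴·s⁴·A².
V = kg·m²·s⁻³·A⁻¹.
S = kg⁻¹·m⁻²·s³·A².
So S⁻² = kg²·m⁴·s⁻⁶·A⁻⁴.
Combining: Wb⁻²·V·S⁻² = (kg⁻²·m⁻⁴·s⁴·A²) · (kg·m²·s⁻³·A⁻¹) · (kg²·m⁴·s⁻⁶·A⁻⁴) = kg·m²·s⁻⁵·A⁻³.

kg·m²·s⁻⁵·A⁻³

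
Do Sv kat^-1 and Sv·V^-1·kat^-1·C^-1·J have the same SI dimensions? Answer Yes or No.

Yes

Left side:
  Sv = J/kg (equivalent dose = energy per mass),
      = m²·s⁻².
  kat = mol/s = s⁻¹·mol (catalytic activity).
  So kat⁻¹ = s·mol⁻¹.
  Combining: Sv·kat⁻¹ = (m²·s⁻²) · (s·mol⁻¹) = m²·s⁻¹·mol⁻¹.
Right side:
  Sv = J/kg (equivalent dose = energy per mass),
      = m²·s⁻².
  V = W/A (potential = power per current),
      = kg·m²·s⁻³·A⁻¹.
  So V⁻¹ = kg⁻¹·m⁻²·s³·A.
  kat = mol/s = s⁻¹·mol (catalytic activity).
  So kat⁻¹ = s·mol⁻¹.
  C = A·s = s·A (charge = current × time).
  So C⁻¹ = s⁻¹·A⁻¹.
  J = N·m (work = force × distance),
      = kg·m²·s⁻².
  Combining: Sv·V⁻¹·kat⁻¹·C⁻¹·J = (m²·s⁻²) · (kg⁻¹·m⁻²·s³·A) · (s·mol⁻¹) · (s⁻¹·A⁻¹) · (kg·m²·s⁻²) = m²·s⁻¹·mol⁻¹.
Both reduce to m²·s⁻¹·mol⁻¹.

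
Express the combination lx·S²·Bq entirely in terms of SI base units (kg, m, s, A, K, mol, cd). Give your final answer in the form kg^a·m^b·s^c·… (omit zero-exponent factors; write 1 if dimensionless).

lx = lm/m² (illuminance = luminous flux per area),
    = m⁻²·cd.
S = 1/Ω (conductance is reciprocal resistance),
    = kg⁻¹·m⁻²·s³·A².
So S² = kg⁻²·m⁻⁴·s⁶·A⁴.
Bq = 1/s = s⁻¹ (activity is decays per second).
Combining: lx·S²·Bq = (m⁻²·cd) · (kg⁻²·m⁻⁴·s⁶·A⁴) · s⁻¹ = kg⁻²·m⁻⁶·s⁵·A⁴·cd.

kg⁻²·m⁻⁶·s⁵·A⁴·cd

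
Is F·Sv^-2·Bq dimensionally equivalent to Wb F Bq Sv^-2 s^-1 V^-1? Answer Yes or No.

Yes

Left side:
  F = C/V (capacitance = charge per voltage),
      = A·s/(kg·m²·s⁻³·A⁻¹) (substituting C and V),
      = kg⁻¹·m⁻²·s⁴·A².
  Sv = J/kg (equivalent dose = energy per mass),
      = m²·s⁻².
  So Sv⁻² = m⁻⁴·s⁴.
  Bq = 1/s = s⁻¹ (activity is decays per second).
  Combining: F·Sv⁻²·Bq = (kg⁻¹·m⁻²·s⁴·A²) · (m⁻⁴·s⁴) · s⁻¹ = kg⁻¹·m⁻⁶·s⁷·A².
Right side:
  Wb = kg·m²·s⁻²·A⁻¹.
  F = kg⁻¹·m⁻²·s⁴·A².
  Bq = s⁻¹.
  Sv = m²·s⁻².
  So Sv⁻² = m⁻⁴·s⁴.
  V = kg·m²·s⁻³·A⁻¹.
  So V⁻¹ = kg⁻¹·m⁻²·s³·A.
  Combining: Wb·F·Bq·Sv⁻²·s⁻¹·V⁻¹ = (kg·m²·s⁻²·A⁻¹) · (kg⁻¹·m⁻²·s⁴·A²) · s⁻¹ · (m⁻⁴·s⁴) · s⁻¹ · (kg⁻¹·m⁻²·s³·A) = kg⁻¹·m⁻⁶·s⁷·A².
Both reduce to kg⁻¹·m⁻⁶·s⁷·A².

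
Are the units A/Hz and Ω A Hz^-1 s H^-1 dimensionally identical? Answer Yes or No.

Yes

Left side:
  Hz = 1/s = s⁻¹ (frequency is cycles per second).
  So Hz⁻¹ = s.
  Combining: A·Hz⁻¹ = A · s = s·A.
Right side:
  Ω = V/A (resistance = voltage per current),
      = kg·m²·s⁻³·A⁻².
  Hz = 1/s = s⁻¹ (frequency is cycles per second).
  So Hz⁻¹ = s.
  H = Wb/A (inductance = flux per current),
      = kg·m²·s⁻²·A⁻².
  So H⁻¹ = kg⁻¹·m⁻²·s²·A².
  Combining: Ω·A·Hz⁻¹·s·H⁻¹ = (kg·m²·s⁻³·A⁻²) · A · s · s · (kg⁻¹·m⁻²·s²·A²) = s·A.
Both reduce to s·A.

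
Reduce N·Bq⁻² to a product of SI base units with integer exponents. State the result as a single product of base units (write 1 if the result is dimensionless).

kg·m

N = kg·m/s² = kg·m·s⁻² (force = mass × acceleration).
Bq = 1/s = s⁻¹ (activity is decays per second).
So Bq⁻² = s².
Combining: N·Bq⁻² = (kg·m·s⁻²) · s² = kg·m.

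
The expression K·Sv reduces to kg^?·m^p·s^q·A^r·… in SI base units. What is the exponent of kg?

0

Sv = m²·s⁻².
Combining: K·Sv = K · (m²·s⁻²) = m²·s⁻²·K.
The exponent of kg is 0.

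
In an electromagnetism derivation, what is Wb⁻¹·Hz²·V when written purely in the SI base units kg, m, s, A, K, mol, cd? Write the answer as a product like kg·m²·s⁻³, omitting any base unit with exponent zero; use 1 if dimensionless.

s⁻³

Wb = kg·m²·s⁻²·A⁻¹.
So Wb⁻¹ = kg⁻¹·m⁻²·s²·A.
Hz = s⁻¹.
So Hz² = s⁻².
V = kg·m²·s⁻³·A⁻¹.
Combining: Wb⁻¹·Hz²·V = (kg⁻¹·m⁻²·s²·A) · s⁻² · (kg·m²·s⁻³·A⁻¹) = s⁻³.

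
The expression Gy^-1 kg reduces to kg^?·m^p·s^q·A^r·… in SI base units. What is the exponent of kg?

1

Gy = J/kg (absorbed dose = energy per mass),
    = m²·s⁻².
So Gy⁻¹ = m⁻²·s².
Combining: Gy⁻¹·kg = (m⁻²·s²) · kg = kg·m⁻²·s².
The exponent of kg is 1.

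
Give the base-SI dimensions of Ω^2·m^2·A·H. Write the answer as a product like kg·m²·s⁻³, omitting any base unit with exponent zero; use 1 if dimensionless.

kg³·m⁸·s⁻⁸·A⁻⁵

Ω = V/A (resistance = voltage per current),
    = kg·m²·s⁻³·A⁻².
So Ω² = kg²·m⁴·s⁻⁶·A⁻⁴.
H = Wb/A (inductance = flux per current),
    = kg·m²·s⁻²·A⁻².
Combining: Ω²·m²·A·H = (kg²·m⁴·s⁻⁶·A⁻⁴) · m² · A · (kg·m²·s⁻²·A⁻²) = kg³·m⁸·s⁻⁸·A⁻⁵.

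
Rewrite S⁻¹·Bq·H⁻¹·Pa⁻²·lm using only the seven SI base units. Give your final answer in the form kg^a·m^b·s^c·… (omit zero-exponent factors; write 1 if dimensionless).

S = 1/Ω (conductance is reciprocal resistance),
    = kg⁻¹·m⁻²·s³·A².
So S⁻¹ = kg·m²·s⁻³·A⁻².
Bq = 1/s = s⁻¹ (activity is decays per second).
H = Wb/A (inductance = flux per current),
    = kg·m²·s⁻²·A⁻².
So H⁻¹ = kg⁻¹·m⁻²·s²·A².
Pa = N/m² (pressure = force per area),
    = kg·m⁻¹·s⁻².
So Pa⁻² = kg⁻²·m²·s⁴.
lm = cd·sr = cd (luminous flux; sr is dimensionless).
Combining: S⁻¹·Bq·H⁻¹·Pa⁻²·lm = (kg·m²·s⁻³·A⁻²) · s⁻¹ · (kg⁻¹·m⁻²·s²·A²) · (kg⁻²·m²·s⁴) · cd = kg⁻²·m²·s²·cd.

kg⁻²·m²·s²·cd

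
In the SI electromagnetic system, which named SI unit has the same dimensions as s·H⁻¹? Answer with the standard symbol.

H = Wb/A (inductance = flux per current),
    = kg·m²·s⁻²·A⁻².
So H⁻¹ = kg⁻¹·m⁻²·s²·A².
Combining: s·H⁻¹ = s · (kg⁻¹·m⁻²·s²·A²) = kg⁻¹·m⁻²·s³·A².
kg⁻¹·m⁻²·s³·A² is the base-SI form of the siemens.

S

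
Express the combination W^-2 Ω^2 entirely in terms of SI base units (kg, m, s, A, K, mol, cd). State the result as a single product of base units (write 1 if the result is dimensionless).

A⁻⁴

W = J/s (power = energy per time),
    = kg·m²·s⁻³.
So W⁻² = kg⁻²·m⁻⁴·s⁶.
Ω = V/A (resistance = voltage per current),
    = kg·m²·s⁻³·A⁻².
So Ω² = kg²·m⁴·s⁻⁶·A⁻⁴.
Combining: W⁻²·Ω² = (kg⁻²·m⁻⁴·s⁶) · (kg²·m⁴·s⁻⁶·A⁻⁴) = A⁻⁴.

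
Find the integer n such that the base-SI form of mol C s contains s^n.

C = A·s = s·A (charge = current × time).
Combining: mol·C·s = mol · (s·A) · s = s²·A·mol.
The exponent of s is 2.

2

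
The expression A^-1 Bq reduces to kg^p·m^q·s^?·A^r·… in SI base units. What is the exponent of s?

-1

Bq = 1/s = s⁻¹ (activity is decays per second).
Combining: A⁻¹·Bq = A⁻¹ · s⁻¹ = s⁻¹·A⁻¹.
The exponent of s is -1.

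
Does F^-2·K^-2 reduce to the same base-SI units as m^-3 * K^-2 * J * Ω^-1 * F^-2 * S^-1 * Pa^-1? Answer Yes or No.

Yes

Left side:
  F = C/V (capacitance = charge per voltage),
      = A·s/(kg·m²·s⁻³·A⁻¹) (substituting C and V),
      = kg⁻¹·m⁻²·s⁴·A².
  So F⁻² = kg²·m⁴·s⁻⁸·A⁻⁴.
  Combining: F⁻²·K⁻² = (kg²·m⁴·s⁻⁸·A⁻⁴) · K⁻² = kg²·m⁴·s⁻⁸·A⁻⁴·K⁻².
Right side:
  J = N·m (work = force × distance),
      = kg·m²·s⁻².
  Ω = V/A (resistance = voltage per current),
      = kg·m²·s⁻³·A⁻².
  So Ω⁻¹ = kg⁻¹·m⁻²·s³·A².
  F = C/V (capacitance = charge per voltage),
      = A·s/(kg·m²·s⁻³·A⁻¹) (substituting C and V),
      = kg⁻¹·m⁻²·s⁴·A².
  So F⁻² = kg²·m⁴·s⁻⁸·A⁻⁴.
  S = 1/Ω (conductance is reciprocal resistance),
      = kg⁻¹·m⁻²·s³·A².
  So S⁻¹ = kg·m²·s⁻³·A⁻².
  Pa = N/m² (pressure = force per area),
      = kg·m⁻¹·s⁻².
  So Pa⁻¹ = kg⁻¹·m·s².
  Combining: m⁻³·K⁻²·J·Ω⁻¹·F⁻²·S⁻¹·Pa⁻¹ = m⁻³ · K⁻² · (kg·m²·s⁻²) · (kg⁻¹·m⁻²·s³·A²) · (kg²·m⁴·s⁻⁸·A⁻⁴) · (kg·m²·s⁻³·A⁻²) · (kg⁻¹·m·s²) = kg²·m⁴·s⁻⁸·A⁻⁴·K⁻².
Both reduce to kg²·m⁴·s⁻⁸·A⁻⁴·K⁻².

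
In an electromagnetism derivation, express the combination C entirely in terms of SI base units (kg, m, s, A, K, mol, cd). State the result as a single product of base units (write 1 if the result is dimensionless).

s·A

C = A·s = s·A (charge = current × time).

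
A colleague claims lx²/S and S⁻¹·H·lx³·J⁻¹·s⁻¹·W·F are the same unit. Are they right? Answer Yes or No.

No

Left side:
  S = 1/Ω (conductance is reciprocal resistance),
      = kg⁻¹·m⁻²·s³·A².
  So S⁻¹ = kg·m²·s⁻³·A⁻².
  lx = lm/m² (illuminance = luminous flux per area),
      = m⁻²·cd.
  So lx² = m⁻⁴·cd².
  Combining: S⁻¹·lx² = (kg·m²·s⁻³·A⁻²) · (m⁻⁴·cd²) = kg·m⁻²·s⁻³·A⁻²·cd².
Right side:
  S = 1/Ω (conductance is reciprocal resistance),
      = kg⁻¹·m⁻²·s³·A².
  So S⁻¹ = kg·m²·s⁻³·A⁻².
  H = Wb/A (inductance = flux per current),
      = kg·m²·s⁻²·A⁻².
  lx = lm/m² (illuminance = luminous flux per area),
      = m⁻²·cd.
  So lx³ = m⁻⁶·cd³.
  J = N·m (work = force × distance),
      = kg·m²·s⁻².
  So J⁻¹ = kg⁻¹·m⁻²·s².
  W = J/s (power = energy per time),
      = kg·m²·s⁻³.
  F = C/V (capacitance = charge per voltage),
      = A·s/(kg·m²·s⁻³·A⁻¹) (substituting C and V),
      = kg⁻¹·m⁻²·s⁴·A².
  Combining: S⁻¹·H·lx³·J⁻¹·s⁻¹·W·F = (kg·m²·s⁻³·A⁻²) · (kg·m²·s⁻²·A⁻²) · (m⁻⁶·cd³) · (kg⁻¹·m⁻²·s²) · s⁻¹ · (kg·m²·s⁻³) · (kg⁻¹·m⁻²·s⁴·A²) = kg·m⁻⁴·s⁻³·A⁻²·cd³.
Left is kg·m⁻²·s⁻³·A⁻²·cd²; right is kg·m⁻⁴·s⁻³·A⁻²·cd³ — different.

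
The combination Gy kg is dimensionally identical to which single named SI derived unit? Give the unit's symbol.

Gy = J/kg (absorbed dose = energy per mass),
    = m²·s⁻².
Combining: Gy·kg = (m²·s⁻²) · kg = kg·m²·s⁻².
kg·m²·s⁻² is the base-SI form of the joule.

J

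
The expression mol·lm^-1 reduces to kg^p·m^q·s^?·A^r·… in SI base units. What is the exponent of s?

0

lm = cd·sr = cd (luminous flux; sr is dimensionless).
So lm⁻¹ = cd⁻¹.
Combining: mol·lm⁻¹ = mol · cd⁻¹ = mol·cd⁻¹.
The exponent of s is 0.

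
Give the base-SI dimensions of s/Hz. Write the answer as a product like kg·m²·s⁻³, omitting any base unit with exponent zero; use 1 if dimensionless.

Hz = 1/s = s⁻¹ (frequency is cycles per second).
So Hz⁻¹ = s.
Combining: Hz⁻¹·s = s · s = s².

s²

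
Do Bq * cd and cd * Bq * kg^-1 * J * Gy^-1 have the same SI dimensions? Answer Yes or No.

Left side:
  Bq = s⁻¹.
  Combining: Bq·cd = s⁻¹ · cd = s⁻¹·cd.
Right side:
  Bq = s⁻¹.
  J = kg·m²·s⁻².
  Gy = m²·s⁻².
  So Gy⁻¹ = m⁻²·s².
  Combining: cd·Bq·kg⁻¹·J·Gy⁻¹ = cd · s⁻¹ · kg⁻¹ · (kg·m²·s⁻²) · (m⁻²·s²) = s⁻¹·cd.
Both reduce to s⁻¹·cd.

Yes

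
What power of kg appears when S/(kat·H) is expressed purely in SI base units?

-2

kat = mol/s = s⁻¹·mol (catalytic activity).
So kat⁻¹ = s·mol⁻¹.
H = Wb/A (inductance = flux per current),
    = kg·m²·s⁻²·A⁻².
So H⁻¹ = kg⁻¹·m⁻²·s²·A².
S = 1/Ω (conductance is reciprocal resistance),
    = kg⁻¹·m⁻²·s³·A².
Combining: kat⁻¹·H⁻¹·S = (s·mol⁻¹) · (kg⁻¹·m⁻²·s²·A²) · (kg⁻¹·m⁻²·s³·A²) = kg⁻²·m⁻⁴·s⁶·A⁴·mol⁻¹.
The exponent of kg is -2.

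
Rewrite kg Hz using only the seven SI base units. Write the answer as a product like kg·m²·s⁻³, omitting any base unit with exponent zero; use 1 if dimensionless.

Hz = 1/s = s⁻¹ (frequency is cycles per second).
Combining: kg·Hz = kg · s⁻¹ = kg·s⁻¹.

kg·s⁻¹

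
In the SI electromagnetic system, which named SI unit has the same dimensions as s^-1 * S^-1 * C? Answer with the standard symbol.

S = kg⁻¹·m⁻²·s³·A².
So S⁻¹ = kg·m²·s⁻³·A⁻².
C = s·A.
Combining: s⁻¹·S⁻¹·C = s⁻¹ · (kg·m²·s⁻³·A⁻²) · (s·A) = kg·m²·s⁻³·A⁻¹.
kg·m²·s⁻³·A⁻¹ is the base-SI form of the volt.

V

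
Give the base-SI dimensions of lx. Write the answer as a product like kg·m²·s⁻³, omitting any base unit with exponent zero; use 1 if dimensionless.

lx = lm/m² (illuminance = luminous flux per area),
    = m⁻²·cd.

m⁻²·cd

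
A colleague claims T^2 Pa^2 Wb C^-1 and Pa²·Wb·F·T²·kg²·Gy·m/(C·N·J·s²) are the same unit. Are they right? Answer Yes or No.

Left side:
  T = kg·s⁻²·A⁻¹.
  So T² = kg²·s⁻⁴·A⁻².
  Pa = kg·m⁻¹·s⁻².
  So Pa² = kg²·m⁻²·s⁻⁴.
  Wb = kg·m²·s⁻²·A⁻¹.
  C = s·A.
  So C⁻¹ = s⁻¹·A⁻¹.
  Combining: T²·Pa²·Wb·C⁻¹ = (kg²·s⁻⁴·A⁻²) · (kg²·m⁻²·s⁻⁴) · (kg·m²·s⁻²·A⁻¹) · (s⁻¹·A⁻¹) = kg⁵·s⁻¹¹·A⁻⁴.
Right side:
  Pa = N/m² (pressure = force per area),
      = kg·m⁻¹·s⁻².
  So Pa² = kg²·m⁻²·s⁻⁴.
  C = A·s = s·A (charge = current × time).
  So C⁻¹ = s⁻¹·A⁻¹.
  N = kg·m/s² = kg·m·s⁻² (force = mass × acceleration).
  So N⁻¹ = kg⁻¹·m⁻¹·s².
  Wb = V·s (flux: a volt is a weber per second),
      = kg·m²·s⁻²·A⁻¹.
  F = C/V (capacitance = charge per voltage),
      = A·s/(kg·m²·s⁻³·A⁻¹) (substituting C and V),
      = kg⁻¹·m⁻²·s⁴·A².
  T = Wb/m² (flux density = flux per area),
      = kg·s⁻²·A⁻¹.
  So T² = kg²·s⁻⁴·A⁻².
  J = N·m (work = force × distance),
      = kg·m²·s⁻².
  So J⁻¹ = kg⁻¹·m⁻²·s².
  Gy = J/kg (absorbed dose = energy per mass),
      = m²·s⁻².
  Combining: Pa²·C⁻¹·N⁻¹·Wb·F·T²·kg²·J⁻¹·s⁻²·Gy·m = (kg²·m⁻²·s⁻⁴) · (s⁻¹·A⁻¹) · (kg⁻¹·m⁻¹·s²) · (kg·m²·s⁻²·A⁻¹) · (kg⁻¹·m⁻²·s⁴·A²) · (kg²·s⁻⁴·A⁻²) · kg² · (kg⁻¹·m⁻²·s²) · s⁻² · (m²·s⁻²) · m = kg⁴·m⁻²·s⁻⁷·A⁻².
Left is kg⁵·s⁻¹¹·A⁻⁴; right is kg⁴·m⁻²·s⁻⁷·A⁻² — different.

No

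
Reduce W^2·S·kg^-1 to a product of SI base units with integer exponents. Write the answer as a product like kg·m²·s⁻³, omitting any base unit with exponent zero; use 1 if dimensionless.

m²·s⁻³·A²

W = J/s (power = energy per time),
    = kg·m²·s⁻³.
So W² = kg²·m⁴·s⁻⁶.
S = 1/Ω (conductance is reciprocal resistance),
    = kg⁻¹·m⁻²·s³·A².
Combining: W²·S·kg⁻¹ = (kg²·m⁴·s⁻⁶) · (kg⁻¹·m⁻²·s³·A²) · kg⁻¹ = m²·s⁻³·A².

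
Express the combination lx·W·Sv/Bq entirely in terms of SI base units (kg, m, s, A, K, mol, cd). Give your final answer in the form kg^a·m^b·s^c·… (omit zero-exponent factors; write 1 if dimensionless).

kg·m²·s⁻⁴·cd

Bq = 1/s = s⁻¹ (activity is decays per second).
So Bq⁻¹ = s.
lx = lm/m² (illuminance = luminous flux per area),
    = m⁻²·cd.
W = J/s (power = energy per time),
    = kg·m²·s⁻³.
Sv = J/kg (equivalent dose = energy per mass),
    = m²·s⁻².
Combining: Bq⁻¹·lx·W·Sv = s · (m⁻²·cd) · (kg·m²·s⁻³) · (m²·s⁻²) = kg·m²·s⁻⁴·cd.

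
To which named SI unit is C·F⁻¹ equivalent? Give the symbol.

C = A·s = s·A (charge = current × time).
F = C/V (capacitance = charge per voltage),
    = A·s/(kg·m²·s⁻³·A⁻¹) (substituting C and V),
    = kg⁻¹·m⁻²·s⁴·A².
So F⁻¹ = kg·m²·s⁻⁴·A⁻².
Combining: C·F⁻¹ = (s·A) · (kg·m²·s⁻⁴·A⁻²) = kg·m²·s⁻³·A⁻¹.
kg·m²·s⁻³·A⁻¹ is the base-SI form of the volt.

V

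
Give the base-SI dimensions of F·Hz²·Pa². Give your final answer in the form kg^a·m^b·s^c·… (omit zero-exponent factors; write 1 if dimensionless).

F = kg⁻¹·m⁻²·s⁴·A².
Hz = s⁻¹.
So Hz² = s⁻².
Pa = kg·m⁻¹·s⁻².
So Pa² = kg²·m⁻²·s⁻⁴.
Combining: F·Hz²·Pa² = (kg⁻¹·m⁻²·s⁴·A²) · s⁻² · (kg²·m⁻²·s⁻⁴) = kg·m⁻⁴·s⁻²·A².

kg·m⁻⁴·s⁻²·A²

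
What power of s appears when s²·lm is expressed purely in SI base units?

2

lm = cd·sr = cd (luminous flux; sr is dimensionless).
Combining: s²·lm = s² · cd = s²·cd.
The exponent of s is 2.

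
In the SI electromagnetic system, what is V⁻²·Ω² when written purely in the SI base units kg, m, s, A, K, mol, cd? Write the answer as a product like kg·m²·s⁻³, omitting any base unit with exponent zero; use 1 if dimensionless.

V = kg·m²·s⁻³·A⁻¹.
So V⁻² = kg⁻²·m⁻⁴·s⁶·A².
Ω = kg·m²·s⁻³·A⁻².
So Ω² = kg²·m⁴·s⁻⁶·A⁻⁴.
Combining: V⁻²·Ω² = (kg⁻²·m⁻⁴·s⁶·A²) · (kg²·m⁴·s⁻⁶·A⁻⁴) = A⁻².

A⁻²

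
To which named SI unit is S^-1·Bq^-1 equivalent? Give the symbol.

S = kg⁻¹·m⁻²·s³·A².
So S⁻¹ = kg·m²·s⁻³·A⁻².
Bq = s⁻¹.
So Bq⁻¹ = s.
Combining: S⁻¹·Bq⁻¹ = (kg·m²·s⁻³·A⁻²) · s = kg·m²·s⁻²·A⁻².
kg·m²·s⁻²·A⁻² is the base-SI form of the henry.

H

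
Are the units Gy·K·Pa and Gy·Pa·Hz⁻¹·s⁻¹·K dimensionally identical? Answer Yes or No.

Yes

Left side:
  Gy = m²·s⁻².
  Pa = kg·m⁻¹·s⁻².
  Combining: Gy·K·Pa = (m²·s⁻²) · K · (kg·m⁻¹·s⁻²) = kg·m·s⁻⁴·K.
Right side:
  Gy = m²·s⁻².
  Pa = kg·m⁻¹·s⁻².
  Hz = s⁻¹.
  So Hz⁻¹ = s.
  Combining: Gy·Pa·Hz⁻¹·s⁻¹·K = (m²·s⁻²) · (kg·m⁻¹·s⁻²) · s · s⁻¹ · K = kg·m·s⁻⁴·K.
Both reduce to kg·m·s⁻⁴·K.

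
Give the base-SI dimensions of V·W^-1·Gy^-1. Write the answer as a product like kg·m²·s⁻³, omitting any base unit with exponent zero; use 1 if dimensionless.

V = kg·m²·s⁻³·A⁻¹.
W = kg·m²·s⁻³.
So W⁻¹ = kg⁻¹·m⁻²·s³.
Gy = m²·s⁻².
So Gy⁻¹ = m⁻²·s².
Combining: V·W⁻¹·Gy⁻¹ = (kg·m²·s⁻³·A⁻¹) · (kg⁻¹·m⁻²·s³) · (m⁻²·s²) = m⁻²·s²·A⁻¹.

m⁻²·s²·A⁻¹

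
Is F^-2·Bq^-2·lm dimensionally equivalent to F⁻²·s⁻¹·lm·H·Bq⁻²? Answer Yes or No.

Left side:
  F = C/V (capacitance = charge per voltage),
      = A·s/(kg·m²·s⁻³·A⁻¹) (substituting C and V),
      = kg⁻¹·m⁻²·s⁴·A².
  So F⁻² = kg²·m⁴·s⁻⁸·A⁻⁴.
  Bq = 1/s = s⁻¹ (activity is decays per second).
  So Bq⁻² = s².
  lm = cd·sr = cd (luminous flux; sr is dimensionless).
  Combining: F⁻²·Bq⁻²·lm = (kg²·m⁴·s⁻⁸·A⁻⁴) · s² · cd = kg²·m⁴·s⁻⁶·A⁻⁴·cd.
Right side:
  F = kg⁻¹·m⁻²·s⁴·A².
  So F⁻² = kg²·m⁴·s⁻⁸·A⁻⁴.
  lm = cd.
  H = kg·m²·s⁻²·A⁻².
  Bq = s⁻¹.
  So Bq⁻² = s².
  Combining: F⁻²·s⁻¹·lm·H·Bq⁻² = (kg²·m⁴·s⁻⁸·A⁻⁴) · s⁻¹ · cd · (kg·m²·s⁻²·A⁻²) · s² = kg³·m⁶·s⁻⁹·A⁻⁶·cd.
Left is kg²·m⁴·s⁻⁶·A⁻⁴·cd; right is kg³·m⁶·s⁻⁹·A⁻⁶·cd — different.

No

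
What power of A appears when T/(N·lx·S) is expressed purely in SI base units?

-3

N = kg·m·s⁻².
So N⁻¹ = kg⁻¹·m⁻¹·s².
T = kg·s⁻²·A⁻¹.
lx = m⁻²·cd.
So lx⁻¹ = m²·cd⁻¹.
S = kg⁻¹·m⁻²·s³·A².
So S⁻¹ = kg·m²·s⁻³·A⁻².
Combining: N⁻¹·T·lx⁻¹·S⁻¹ = (kg⁻¹·m⁻¹·s²) · (kg·s⁻²·A⁻¹) · (m²·cd⁻¹) · (kg·m²·s⁻³·A⁻²) = kg·m³·s⁻³·A⁻³·cd⁻¹.
The exponent of A is -3.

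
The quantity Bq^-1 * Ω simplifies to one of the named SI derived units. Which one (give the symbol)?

Bq = 1/s = s⁻¹ (activity is decays per second).
So Bq⁻¹ = s.
Ω = V/A (resistance = voltage per current),
    = kg·m²·s⁻³·A⁻².
Combining: Bq⁻¹·Ω = s · (kg·m²·s⁻³·A⁻²) = kg·m²·s⁻²·A⁻².
kg·m²·s⁻²·A⁻² is the base-SI form of the henry.

H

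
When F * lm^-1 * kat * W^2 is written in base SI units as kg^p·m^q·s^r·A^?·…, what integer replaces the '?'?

F = C/V (capacitance = charge per voltage),
    = A·s/(kg·m²·s⁻³·A⁻¹) (substituting C and V),
    = kg⁻¹·m⁻²·s⁴·A².
lm = cd·sr = cd (luminous flux; sr is dimensionless).
So lm⁻¹ = cd⁻¹.
kat = mol/s = s⁻¹·mol (catalytic activity).
W = J/s (power = energy per time),
    = kg·m²·s⁻³.
So W² = kg²·m⁴·s⁻⁶.
Combining: F·lm⁻¹·kat·W² = (kg⁻¹·m⁻²·s⁴·A²) · cd⁻¹ · (s⁻¹·mol) · (kg²·m⁴·s⁻⁶) = kg·m²·s⁻³·A²·mol·cd⁻¹.
The exponent of A is 2.

2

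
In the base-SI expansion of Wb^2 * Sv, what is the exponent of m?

Wb = kg·m²·s⁻²·A⁻¹.
So Wb² = kg²·m⁴·s⁻⁴·A⁻².
Sv = m²·s⁻².
Combining: Wb²·Sv = (kg²·m⁴·s⁻⁴·A⁻²) · (m²·s⁻²) = kg²·m⁶·s⁻⁶·A⁻².
The exponent of m is 6.

6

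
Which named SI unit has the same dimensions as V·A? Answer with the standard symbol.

W

V = W/A (potential = power per current),
    = kg·m²·s⁻³·A⁻¹.
Combining: V·A = (kg·m²·s⁻³·A⁻¹) · A = kg·m²·s⁻³.
kg·m²·s⁻³ is the base-SI form of the watt.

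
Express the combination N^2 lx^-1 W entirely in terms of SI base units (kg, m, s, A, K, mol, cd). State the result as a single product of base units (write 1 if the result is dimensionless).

kg³·m⁶·s⁻⁷·cd⁻¹

N = kg·m/s² = kg·m·s⁻² (force = mass × acceleration).
So N² = kg²·m²·s⁻⁴.
lx = lm/m² (illuminance = luminous flux per area),
    = m⁻²·cd.
So lx⁻¹ = m²·cd⁻¹.
W = J/s (power = energy per time),
    = kg·m²·s⁻³.
Combining: N²·lx⁻¹·W = (kg²·m²·s⁻⁴) · (m²·cd⁻¹) · (kg·m²·s⁻³) = kg³·m⁶·s⁻⁷·cd⁻¹.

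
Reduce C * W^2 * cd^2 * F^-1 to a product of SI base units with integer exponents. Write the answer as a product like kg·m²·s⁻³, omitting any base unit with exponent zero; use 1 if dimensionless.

kg³·m⁶·s⁻⁹·A⁻¹·cd²

C = s·A.
W = kg·m²·s⁻³.
So W² = kg²·m⁴·s⁻⁶.
F = kg⁻¹·m⁻²·s⁴·A².
So F⁻¹ = kg·m²·s⁻⁴·A⁻².
Combining: C·W²·cd²·F⁻¹ = (s·A) · (kg²·m⁴·s⁻⁶) · cd² · (kg·m²·s⁻⁴·A⁻²) = kg³·m⁶·s⁻⁹·A⁻¹·cd².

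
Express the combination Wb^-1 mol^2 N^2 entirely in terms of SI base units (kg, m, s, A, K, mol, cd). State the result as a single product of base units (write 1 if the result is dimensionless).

Wb = V·s (flux: a volt is a weber per second),
    = kg·m²·s⁻²·A⁻¹.
So Wb⁻¹ = kg⁻¹·m⁻²·s²·A.
N = kg·m/s² = kg·m·s⁻² (force = mass × acceleration).
So N² = kg²·m²·s⁻⁴.
Combining: Wb⁻¹·mol²·N² = (kg⁻¹·m⁻²·s²·A) · mol² · (kg²·m²·s⁻⁴) = kg·s⁻²·A·mol².

kg·s⁻²·A·mol²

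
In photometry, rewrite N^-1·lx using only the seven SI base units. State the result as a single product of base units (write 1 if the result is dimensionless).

kg⁻¹·m⁻³·s²·cd

N = kg·m·s⁻².
So N⁻¹ = kg⁻¹·m⁻¹·s².
lx = m⁻²·cd.
Combining: N⁻¹·lx = (kg⁻¹·m⁻¹·s²) · (m⁻²·cd) = kg⁻¹·m⁻³·s²·cd.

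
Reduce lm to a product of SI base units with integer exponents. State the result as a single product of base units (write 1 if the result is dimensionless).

lm = cd·sr = cd (luminous flux; sr is dimensionless).

cd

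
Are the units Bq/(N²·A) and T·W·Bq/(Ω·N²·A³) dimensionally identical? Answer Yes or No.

Left side:
  N = kg·m·s⁻².
  So N⁻² = kg⁻²·m⁻²·s⁴.
  Bq = s⁻¹.
  Combining: N⁻²·A⁻¹·Bq = (kg⁻²·m⁻²·s⁴) · A⁻¹ · s⁻¹ = kg⁻²·m⁻²·s³·A⁻¹.
Right side:
  Ω = kg·m²·s⁻³·A⁻².
  So Ω⁻¹ = kg⁻¹·m⁻²·s³·A².
  T = kg·s⁻²·A⁻¹.
  W = kg·m²·s⁻³.
  N = kg·m·s⁻².
  So N⁻² = kg⁻²·m⁻²·s⁴.
  Bq = s⁻¹.
  Combining: Ω⁻¹·T·W·N⁻²·Bq·A⁻³ = (kg⁻¹·m⁻²·s³·A²) · (kg·s⁻²·A⁻¹) · (kg·m²·s⁻³) · (kg⁻²·m⁻²·s⁴) · s⁻¹ · A⁻³ = kg⁻¹·m⁻²·s·A⁻².
Left is kg⁻²·m⁻²·s³·A⁻¹; right is kg⁻¹·m⁻²·s·A⁻² — different.

No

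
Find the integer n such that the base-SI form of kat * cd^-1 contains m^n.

kat = s⁻¹·mol.
Combining: kat·cd⁻¹ = (s⁻¹·mol) · cd⁻¹ = s⁻¹·mol·cd⁻¹.
The exponent of m is 0.

0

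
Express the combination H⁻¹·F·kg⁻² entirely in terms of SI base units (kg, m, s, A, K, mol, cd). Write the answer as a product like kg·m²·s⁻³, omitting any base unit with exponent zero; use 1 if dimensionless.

kg⁻⁴·m⁻⁴·s⁶·A⁴

H = Wb/A (inductance = flux per current),
    = kg·m²·s⁻²·A⁻².
So H⁻¹ = kg⁻¹·m⁻²·s²·A².
F = C/V (capacitance = charge per voltage),
    = A·s/(kg·m²·s⁻³·A⁻¹) (substituting C and V),
    = kg⁻¹·m⁻²·s⁴·A².
Combining: H⁻¹·F·kg⁻² = (kg⁻¹·m⁻²·s²·A²) · (kg⁻¹·m⁻²·s⁴·A²) · kg⁻² = kg⁻⁴·m⁻⁴·s⁶·A⁴.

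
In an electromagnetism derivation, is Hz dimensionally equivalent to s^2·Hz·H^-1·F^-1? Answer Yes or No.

Left side:
  Hz = s⁻¹.
Right side:
  Hz = s⁻¹.
  H = kg·m²·s⁻²·A⁻².
  So H⁻¹ = kg⁻¹·m⁻²·s²·A².
  F = kg⁻¹·m⁻²·s⁴·A².
  So F⁻¹ = kg·m²·s⁻⁴·A⁻².
  Combining: s²·Hz·H⁻¹·F⁻¹ = s² · s⁻¹ · (kg⁻¹·m⁻²·s²·A²) · (kg·m²·s⁻⁴·A⁻²) = s⁻¹.
Both reduce to s⁻¹.

Yes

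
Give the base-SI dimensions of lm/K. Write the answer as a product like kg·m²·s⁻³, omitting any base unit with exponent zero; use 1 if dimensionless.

K⁻¹·cd

lm = cd.
Combining: lm·K⁻¹ = cd · K⁻¹ = K⁻¹·cd.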